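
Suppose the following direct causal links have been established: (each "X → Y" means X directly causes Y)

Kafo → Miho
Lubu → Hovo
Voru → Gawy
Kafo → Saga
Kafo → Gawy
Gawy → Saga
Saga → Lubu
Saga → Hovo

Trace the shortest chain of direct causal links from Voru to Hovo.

Voru → Gawy
Gawy → Saga
Saga → Hovo
Length: 3 steps.

Voru → Gawy → Saga → Hovo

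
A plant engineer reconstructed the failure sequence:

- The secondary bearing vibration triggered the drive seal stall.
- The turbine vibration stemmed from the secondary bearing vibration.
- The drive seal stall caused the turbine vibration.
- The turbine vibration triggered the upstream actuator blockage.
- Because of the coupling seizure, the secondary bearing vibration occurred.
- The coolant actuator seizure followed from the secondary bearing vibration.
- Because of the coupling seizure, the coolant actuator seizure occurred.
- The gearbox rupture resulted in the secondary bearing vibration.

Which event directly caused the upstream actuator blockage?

the turbine vibration

Upstream contributors include the coupling seizure, the secondary bearing vibration, the drive seal stall, the gearbox rupture, but only the turbine vibration feeds directly into the upstream actuator blockage.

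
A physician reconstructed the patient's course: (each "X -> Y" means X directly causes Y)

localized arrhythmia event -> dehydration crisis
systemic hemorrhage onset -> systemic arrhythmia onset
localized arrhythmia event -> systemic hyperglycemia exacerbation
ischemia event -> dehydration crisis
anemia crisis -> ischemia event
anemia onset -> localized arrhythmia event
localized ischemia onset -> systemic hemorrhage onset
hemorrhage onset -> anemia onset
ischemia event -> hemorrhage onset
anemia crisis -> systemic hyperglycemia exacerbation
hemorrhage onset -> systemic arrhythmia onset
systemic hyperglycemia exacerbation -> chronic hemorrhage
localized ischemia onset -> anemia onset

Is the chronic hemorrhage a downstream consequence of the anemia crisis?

Yes

There is a causal chain: the anemia crisis → the systemic hyperglycemia exacerbation → the chronic hemorrhage.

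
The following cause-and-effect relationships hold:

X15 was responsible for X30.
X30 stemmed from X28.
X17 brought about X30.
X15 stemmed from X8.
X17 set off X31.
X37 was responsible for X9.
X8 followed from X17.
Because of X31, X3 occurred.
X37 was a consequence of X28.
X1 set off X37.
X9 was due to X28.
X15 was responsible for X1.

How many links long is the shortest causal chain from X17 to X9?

Shortest chain: X17 → X8 → X15 → X1 → X37 → X9.

5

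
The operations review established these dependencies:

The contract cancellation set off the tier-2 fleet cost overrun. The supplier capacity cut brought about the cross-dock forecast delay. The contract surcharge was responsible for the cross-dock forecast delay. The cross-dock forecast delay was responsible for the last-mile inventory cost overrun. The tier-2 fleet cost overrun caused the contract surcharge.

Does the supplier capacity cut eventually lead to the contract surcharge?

The supplier capacity cut leads to the cross-dock forecast delay, the last-mile inventory cost overrun; the contract surcharge is not among them.

No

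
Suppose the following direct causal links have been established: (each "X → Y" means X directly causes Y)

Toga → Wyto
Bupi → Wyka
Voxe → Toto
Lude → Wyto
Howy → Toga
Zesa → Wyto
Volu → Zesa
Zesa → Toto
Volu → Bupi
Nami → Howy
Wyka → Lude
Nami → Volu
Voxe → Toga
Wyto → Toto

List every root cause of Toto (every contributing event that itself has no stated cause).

Tracing upstream from Toto: Toto ← Zesa ← Volu ← Nami.
A separate upstream branch: Toto ← Voxe.
Each of those chain origins has no stated cause.

Nami, Voxe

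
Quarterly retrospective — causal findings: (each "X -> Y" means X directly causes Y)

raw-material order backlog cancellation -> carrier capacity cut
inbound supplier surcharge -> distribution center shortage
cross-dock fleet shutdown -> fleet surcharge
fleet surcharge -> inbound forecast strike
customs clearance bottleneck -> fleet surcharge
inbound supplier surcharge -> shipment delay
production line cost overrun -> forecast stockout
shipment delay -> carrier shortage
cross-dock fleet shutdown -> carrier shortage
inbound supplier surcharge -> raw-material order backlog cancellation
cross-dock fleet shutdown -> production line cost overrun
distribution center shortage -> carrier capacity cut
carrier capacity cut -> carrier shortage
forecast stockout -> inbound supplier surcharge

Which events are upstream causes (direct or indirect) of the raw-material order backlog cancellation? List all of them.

the cross-dock fleet shutdown, the forecast stockout, the inbound supplier surcharge, the production line cost overrun

Immediate cause of the raw-material order backlog cancellation: the inbound supplier surcharge.
Further upstream: the cross-dock fleet shutdown, the production line cost overrun, the forecast stockout.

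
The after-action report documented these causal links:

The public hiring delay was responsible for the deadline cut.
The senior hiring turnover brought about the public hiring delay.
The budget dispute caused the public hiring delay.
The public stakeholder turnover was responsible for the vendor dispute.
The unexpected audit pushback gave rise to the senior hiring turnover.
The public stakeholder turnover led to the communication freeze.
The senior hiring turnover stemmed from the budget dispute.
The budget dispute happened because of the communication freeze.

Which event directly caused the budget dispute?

the communication freeze

Upstream contributors include the public stakeholder turnover, but only the communication freeze feeds directly into the budget dispute.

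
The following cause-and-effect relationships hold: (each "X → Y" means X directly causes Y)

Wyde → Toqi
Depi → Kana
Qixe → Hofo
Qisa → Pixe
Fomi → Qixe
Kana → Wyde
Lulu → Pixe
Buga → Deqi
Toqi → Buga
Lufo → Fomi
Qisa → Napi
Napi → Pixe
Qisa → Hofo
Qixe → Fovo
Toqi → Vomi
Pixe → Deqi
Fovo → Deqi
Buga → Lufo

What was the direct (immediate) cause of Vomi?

Upstream contributors include Depi, Kana, Wyde, but only Toqi feeds directly into Vomi.

Toqi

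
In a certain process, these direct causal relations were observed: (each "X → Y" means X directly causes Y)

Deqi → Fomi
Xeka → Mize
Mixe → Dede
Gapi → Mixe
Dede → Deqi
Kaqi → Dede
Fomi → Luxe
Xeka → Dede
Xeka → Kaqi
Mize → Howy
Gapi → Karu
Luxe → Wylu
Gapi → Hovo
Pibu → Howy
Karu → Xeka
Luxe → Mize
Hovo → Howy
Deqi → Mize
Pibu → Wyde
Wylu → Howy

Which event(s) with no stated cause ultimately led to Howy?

Tracing upstream from Howy: Howy ← Hovo ← Gapi.
A separate upstream branch: Howy ← Pibu.
Each of those chain origins has no stated cause.

Gapi, Pibu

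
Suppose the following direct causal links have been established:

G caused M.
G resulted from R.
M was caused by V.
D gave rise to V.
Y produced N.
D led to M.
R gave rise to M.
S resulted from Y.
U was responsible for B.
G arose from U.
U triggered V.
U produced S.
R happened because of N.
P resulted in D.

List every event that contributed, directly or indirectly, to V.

D, P, U

Immediate causes of V: U, D.
Further upstream: P.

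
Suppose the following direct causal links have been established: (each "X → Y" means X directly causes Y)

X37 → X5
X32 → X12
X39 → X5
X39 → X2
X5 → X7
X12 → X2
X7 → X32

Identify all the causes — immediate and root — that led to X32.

X37, X39, X5, X7

Immediate cause of X32: X7.
Further upstream: X39, X37, X5.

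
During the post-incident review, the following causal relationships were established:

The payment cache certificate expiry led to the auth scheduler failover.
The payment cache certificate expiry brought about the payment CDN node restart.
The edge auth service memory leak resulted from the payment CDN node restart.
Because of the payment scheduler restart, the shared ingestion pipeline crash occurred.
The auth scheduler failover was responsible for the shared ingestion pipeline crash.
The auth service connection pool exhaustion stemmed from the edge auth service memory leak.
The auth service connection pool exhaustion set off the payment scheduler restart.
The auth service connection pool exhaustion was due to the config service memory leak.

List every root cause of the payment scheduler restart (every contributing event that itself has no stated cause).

Tracing upstream from the payment scheduler restart: the payment scheduler restart ← the auth service connection pool exhaustion ← the edge auth service memory leak ← the payment CDN node restart ← the payment cache certificate expiry.
A separate upstream branch: the payment scheduler restart ← the auth service connection pool exhaustion ← the config service memory leak.
Each of those chain origins has no stated cause.

the config service memory leak, the payment cache certificate expiry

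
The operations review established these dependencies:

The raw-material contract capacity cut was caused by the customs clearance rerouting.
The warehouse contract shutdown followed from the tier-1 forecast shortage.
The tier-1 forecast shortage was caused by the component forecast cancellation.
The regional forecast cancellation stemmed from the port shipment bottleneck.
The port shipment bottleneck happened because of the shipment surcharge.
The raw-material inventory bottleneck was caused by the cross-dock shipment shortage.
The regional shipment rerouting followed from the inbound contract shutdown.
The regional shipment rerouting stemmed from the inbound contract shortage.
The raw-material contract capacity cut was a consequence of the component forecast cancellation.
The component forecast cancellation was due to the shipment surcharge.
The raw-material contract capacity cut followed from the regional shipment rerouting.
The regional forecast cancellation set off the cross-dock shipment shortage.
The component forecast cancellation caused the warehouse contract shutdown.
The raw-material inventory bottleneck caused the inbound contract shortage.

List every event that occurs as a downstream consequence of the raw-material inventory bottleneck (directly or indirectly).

Direct effects: the inbound contract shortage.
2 steps out: the regional shipment rerouting.
3 steps out: the raw-material contract capacity cut.
Not reachable from it: the shipment surcharge, the port shipment bottleneck, the customs clearance rerouting, the component forecast cancellation, the regional forecast cancellation, the tier-1 forecast shortage, the cross-dock shipment shortage, the warehouse contract shutdown, the inbound contract shutdown.

the inbound contract shortage, the raw-material contract capacity cut, the regional shipment rerouting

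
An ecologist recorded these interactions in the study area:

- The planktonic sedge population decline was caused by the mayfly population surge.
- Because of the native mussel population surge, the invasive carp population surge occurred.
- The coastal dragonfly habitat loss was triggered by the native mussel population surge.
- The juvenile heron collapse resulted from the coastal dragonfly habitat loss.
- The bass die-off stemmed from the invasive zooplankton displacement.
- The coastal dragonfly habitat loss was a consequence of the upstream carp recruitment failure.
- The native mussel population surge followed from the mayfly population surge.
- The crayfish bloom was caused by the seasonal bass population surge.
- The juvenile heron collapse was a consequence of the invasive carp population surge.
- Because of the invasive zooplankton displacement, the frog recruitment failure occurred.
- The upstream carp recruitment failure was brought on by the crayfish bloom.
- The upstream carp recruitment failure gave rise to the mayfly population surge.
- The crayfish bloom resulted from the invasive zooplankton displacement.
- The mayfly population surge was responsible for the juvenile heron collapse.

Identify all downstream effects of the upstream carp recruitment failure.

Direct effects: the mayfly population surge, the coastal dragonfly habitat loss.
2 steps out: the native mussel population surge, the planktonic sedge population decline, the juvenile heron collapse.
3 steps out: the invasive carp population surge.
Not reachable from it: the invasive zooplankton displacement, the frog recruitment failure, the seasonal bass population surge, the bass die-off, the crayfish bloom.

the coastal dragonfly habitat loss, the invasive carp population surge, the juvenile heron collapse, the mayfly population surge, the native mussel population surge, the planktonic sedge population decline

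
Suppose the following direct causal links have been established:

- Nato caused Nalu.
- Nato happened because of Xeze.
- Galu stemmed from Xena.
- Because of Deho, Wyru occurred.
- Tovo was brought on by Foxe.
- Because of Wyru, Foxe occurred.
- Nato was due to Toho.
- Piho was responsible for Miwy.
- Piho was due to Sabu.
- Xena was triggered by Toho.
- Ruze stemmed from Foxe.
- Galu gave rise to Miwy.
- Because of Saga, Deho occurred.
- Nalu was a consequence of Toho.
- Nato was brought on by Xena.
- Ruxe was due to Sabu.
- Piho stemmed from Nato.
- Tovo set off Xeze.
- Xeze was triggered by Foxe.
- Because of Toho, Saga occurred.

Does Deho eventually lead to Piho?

There is a causal chain: Deho → Wyru → Foxe → Xeze → Nato → Piho.

Yes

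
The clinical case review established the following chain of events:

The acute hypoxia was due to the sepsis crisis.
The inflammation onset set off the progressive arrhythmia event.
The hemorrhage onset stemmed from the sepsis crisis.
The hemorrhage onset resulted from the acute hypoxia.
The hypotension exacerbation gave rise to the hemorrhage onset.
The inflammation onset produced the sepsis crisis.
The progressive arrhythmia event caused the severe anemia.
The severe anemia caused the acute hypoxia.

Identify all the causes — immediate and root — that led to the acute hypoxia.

the inflammation onset, the progressive arrhythmia event, the sepsis crisis, the severe anemia

Immediate causes of the acute hypoxia: the sepsis crisis, the severe anemia.
Further upstream: the inflammation onset, the progressive arrhythmia event.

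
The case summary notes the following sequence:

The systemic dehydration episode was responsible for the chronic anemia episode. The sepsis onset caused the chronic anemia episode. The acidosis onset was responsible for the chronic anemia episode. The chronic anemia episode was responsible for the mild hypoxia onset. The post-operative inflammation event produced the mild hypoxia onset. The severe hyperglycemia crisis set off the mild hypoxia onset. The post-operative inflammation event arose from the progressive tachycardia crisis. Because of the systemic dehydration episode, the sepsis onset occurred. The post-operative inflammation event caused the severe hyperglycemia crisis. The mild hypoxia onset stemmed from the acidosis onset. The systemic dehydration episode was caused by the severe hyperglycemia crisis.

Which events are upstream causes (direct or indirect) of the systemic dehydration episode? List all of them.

the post-operative inflammation event, the progressive tachycardia crisis, the severe hyperglycemia crisis

Immediate cause of the systemic dehydration episode: the severe hyperglycemia crisis.
Further upstream: the progressive tachycardia crisis, the post-operative inflammation event.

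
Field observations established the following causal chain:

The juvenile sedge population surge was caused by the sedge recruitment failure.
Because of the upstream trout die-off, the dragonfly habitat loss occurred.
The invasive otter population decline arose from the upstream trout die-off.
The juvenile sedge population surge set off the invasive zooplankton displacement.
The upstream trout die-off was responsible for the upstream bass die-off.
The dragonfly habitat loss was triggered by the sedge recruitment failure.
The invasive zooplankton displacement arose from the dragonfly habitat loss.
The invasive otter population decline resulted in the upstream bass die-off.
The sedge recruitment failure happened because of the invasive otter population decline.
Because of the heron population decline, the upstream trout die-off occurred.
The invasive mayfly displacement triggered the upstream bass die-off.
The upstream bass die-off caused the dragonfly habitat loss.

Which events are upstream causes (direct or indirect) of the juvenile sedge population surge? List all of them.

the heron population decline, the invasive otter population decline, the sedge recruitment failure, the upstream trout die-off

Immediate cause of the juvenile sedge population surge: the sedge recruitment failure.
Further upstream: the heron population decline, the upstream trout die-off, the invasive otter population decline.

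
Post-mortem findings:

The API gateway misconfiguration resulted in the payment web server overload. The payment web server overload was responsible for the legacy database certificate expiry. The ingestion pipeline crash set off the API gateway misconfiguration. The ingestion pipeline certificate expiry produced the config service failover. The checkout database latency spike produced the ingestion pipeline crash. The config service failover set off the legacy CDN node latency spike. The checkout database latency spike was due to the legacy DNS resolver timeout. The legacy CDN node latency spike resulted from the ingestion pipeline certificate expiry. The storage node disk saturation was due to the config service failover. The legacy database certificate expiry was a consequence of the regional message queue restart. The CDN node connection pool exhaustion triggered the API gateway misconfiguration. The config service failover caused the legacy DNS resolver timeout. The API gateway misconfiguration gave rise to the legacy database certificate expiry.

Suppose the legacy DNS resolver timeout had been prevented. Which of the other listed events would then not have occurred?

Downstream of the legacy DNS resolver timeout: the checkout database latency spike, the ingestion pipeline crash, the API gateway misconfiguration, the payment web server overload, the legacy database certificate expiry.
Of those, still caused via another path: the API gateway misconfiguration, the payment web server overload, the legacy database certificate expiry.
The remainder have no surviving cause.

the checkout database latency spike, the ingestion pipeline crash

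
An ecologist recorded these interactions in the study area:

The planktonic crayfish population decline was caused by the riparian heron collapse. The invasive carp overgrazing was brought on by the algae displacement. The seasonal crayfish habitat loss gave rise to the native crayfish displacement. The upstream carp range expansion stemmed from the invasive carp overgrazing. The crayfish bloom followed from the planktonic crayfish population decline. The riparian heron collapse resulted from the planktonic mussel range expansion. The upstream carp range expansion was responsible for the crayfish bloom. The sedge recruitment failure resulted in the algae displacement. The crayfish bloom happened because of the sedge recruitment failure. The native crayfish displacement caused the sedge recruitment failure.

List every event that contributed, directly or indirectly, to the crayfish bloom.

Immediate causes of the crayfish bloom: the sedge recruitment failure, the upstream carp range expansion, the planktonic crayfish population decline.
Further upstream: the seasonal crayfish habitat loss, the native crayfish displacement, the planktonic mussel range expansion, the riparian heron collapse, the algae displacement, the invasive carp overgrazing.

the algae displacement, the invasive carp overgrazing, the native crayfish displacement, the planktonic crayfish population decline, the planktonic mussel range expansion, the riparian heron collapse, the seasonal crayfish habitat loss, the sedge recruitment failure, the upstream carp range expansion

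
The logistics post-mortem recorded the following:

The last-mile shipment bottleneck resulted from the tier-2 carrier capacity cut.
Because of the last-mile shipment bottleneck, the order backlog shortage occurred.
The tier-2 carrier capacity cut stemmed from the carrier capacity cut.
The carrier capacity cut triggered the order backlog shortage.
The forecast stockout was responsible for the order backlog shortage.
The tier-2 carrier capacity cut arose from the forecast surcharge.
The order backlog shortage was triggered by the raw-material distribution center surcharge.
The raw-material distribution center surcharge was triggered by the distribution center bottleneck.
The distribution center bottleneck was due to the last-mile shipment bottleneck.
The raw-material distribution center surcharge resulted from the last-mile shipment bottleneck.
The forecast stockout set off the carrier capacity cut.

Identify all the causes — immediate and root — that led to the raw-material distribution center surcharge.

Immediate causes of the raw-material distribution center surcharge: the last-mile shipment bottleneck, the distribution center bottleneck.
Further upstream: the forecast stockout, the carrier capacity cut, the tier-2 carrier capacity cut, the forecast surcharge.

the carrier capacity cut, the distribution center bottleneck, the forecast stockout, the forecast surcharge, the last-mile shipment bottleneck, the tier-2 carrier capacity cut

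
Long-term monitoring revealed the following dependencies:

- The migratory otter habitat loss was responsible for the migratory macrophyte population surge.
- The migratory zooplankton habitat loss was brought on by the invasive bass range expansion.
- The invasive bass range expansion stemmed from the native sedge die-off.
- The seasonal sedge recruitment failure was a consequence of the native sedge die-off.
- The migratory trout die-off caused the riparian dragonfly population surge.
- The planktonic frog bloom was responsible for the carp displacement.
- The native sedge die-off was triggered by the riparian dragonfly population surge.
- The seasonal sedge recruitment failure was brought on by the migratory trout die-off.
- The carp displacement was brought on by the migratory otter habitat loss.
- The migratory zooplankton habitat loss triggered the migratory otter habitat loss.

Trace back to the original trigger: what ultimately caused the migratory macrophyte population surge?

Tracing upstream from the migratory macrophyte population surge: the migratory macrophyte population surge ← the migratory otter habitat loss ← the migratory zooplankton habitat loss ← the invasive bass range expansion ← the native sedge die-off ← the riparian dragonfly population surge ← the migratory trout die-off.
The migratory trout die-off has no stated cause, so it is the root.

the migratory trout die-off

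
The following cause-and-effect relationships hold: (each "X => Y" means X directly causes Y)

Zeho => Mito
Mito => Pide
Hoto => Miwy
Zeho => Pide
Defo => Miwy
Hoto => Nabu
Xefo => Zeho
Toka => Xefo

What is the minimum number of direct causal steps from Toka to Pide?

3

Shortest chain: Toka → Xefo → Zeho → Pide.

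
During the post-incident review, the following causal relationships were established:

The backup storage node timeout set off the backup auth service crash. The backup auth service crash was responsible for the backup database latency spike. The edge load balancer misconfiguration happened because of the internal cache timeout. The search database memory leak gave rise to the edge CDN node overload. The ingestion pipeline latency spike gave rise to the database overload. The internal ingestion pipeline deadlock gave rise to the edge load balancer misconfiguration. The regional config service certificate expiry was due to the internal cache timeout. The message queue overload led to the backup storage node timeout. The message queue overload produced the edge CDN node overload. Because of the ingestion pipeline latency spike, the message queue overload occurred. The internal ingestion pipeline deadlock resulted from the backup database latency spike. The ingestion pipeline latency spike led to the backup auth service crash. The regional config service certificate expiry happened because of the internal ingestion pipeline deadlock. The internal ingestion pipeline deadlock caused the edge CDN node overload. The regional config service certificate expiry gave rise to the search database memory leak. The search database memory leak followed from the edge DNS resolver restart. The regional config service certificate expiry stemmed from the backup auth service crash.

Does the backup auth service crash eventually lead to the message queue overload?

No

The backup auth service crash leads to the backup database latency spike, the internal ingestion pipeline deadlock, the regional config service certificate expiry, the search database memory leak, the edge load balancer misconfiguration, the edge CDN node overload; the message queue overload is not among them.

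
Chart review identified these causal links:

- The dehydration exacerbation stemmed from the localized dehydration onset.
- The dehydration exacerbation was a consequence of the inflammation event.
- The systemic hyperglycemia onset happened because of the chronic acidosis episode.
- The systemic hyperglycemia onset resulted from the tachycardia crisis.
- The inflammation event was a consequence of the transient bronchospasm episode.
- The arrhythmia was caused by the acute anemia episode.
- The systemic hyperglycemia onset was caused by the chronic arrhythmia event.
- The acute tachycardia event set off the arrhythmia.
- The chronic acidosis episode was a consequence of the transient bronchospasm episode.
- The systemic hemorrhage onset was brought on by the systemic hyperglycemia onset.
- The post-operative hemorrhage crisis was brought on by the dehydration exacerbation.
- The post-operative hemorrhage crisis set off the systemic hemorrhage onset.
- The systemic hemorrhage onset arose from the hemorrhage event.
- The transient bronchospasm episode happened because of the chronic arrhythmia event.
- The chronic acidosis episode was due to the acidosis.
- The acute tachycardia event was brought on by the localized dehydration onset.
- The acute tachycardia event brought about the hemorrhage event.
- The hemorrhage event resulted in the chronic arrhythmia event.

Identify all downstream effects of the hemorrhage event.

Direct effects: the chronic arrhythmia event, the systemic hemorrhage onset.
2 steps out: the transient bronchospasm episode, the systemic hyperglycemia onset.
3 steps out: the inflammation event, the chronic acidosis episode.
4 steps out: the dehydration exacerbation.
5 steps out: the post-operative hemorrhage crisis.
Not reachable from it: the tachycardia crisis, the acute anemia episode, the localized dehydration onset, the acute tachycardia event, the arrhythmia, the acidosis.

the chronic acidosis episode, the chronic arrhythmia event, the dehydration exacerbation, the inflammation event, the post-operative hemorrhage crisis, the systemic hemorrhage onset, the systemic hyperglycemia onset, the transient bronchospasm episode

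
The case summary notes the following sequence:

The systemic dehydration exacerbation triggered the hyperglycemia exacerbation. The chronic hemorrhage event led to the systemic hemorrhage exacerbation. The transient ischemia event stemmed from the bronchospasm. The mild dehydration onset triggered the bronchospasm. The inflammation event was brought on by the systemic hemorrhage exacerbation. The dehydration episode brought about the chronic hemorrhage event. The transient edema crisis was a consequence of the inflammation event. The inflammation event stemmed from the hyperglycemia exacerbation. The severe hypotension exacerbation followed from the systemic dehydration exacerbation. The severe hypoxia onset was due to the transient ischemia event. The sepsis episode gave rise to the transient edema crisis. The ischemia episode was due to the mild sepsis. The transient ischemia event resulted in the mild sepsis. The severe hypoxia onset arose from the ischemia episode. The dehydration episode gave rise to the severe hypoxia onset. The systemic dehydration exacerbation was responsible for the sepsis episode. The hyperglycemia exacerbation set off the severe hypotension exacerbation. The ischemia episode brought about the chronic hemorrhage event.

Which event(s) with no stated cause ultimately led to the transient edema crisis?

Tracing upstream from the transient edema crisis: the transient edema crisis ← the inflammation event ← the systemic hemorrhage exacerbation ← the chronic hemorrhage event ← the ischemia episode ← the mild sepsis ← the transient ischemia event ← the bronchospasm ← the mild dehydration onset.
A separate upstream branch: the transient edema crisis ← the sepsis episode ← the systemic dehydration exacerbation.
A separate upstream branch: the transient edema crisis ← the inflammation event ← the systemic hemorrhage exacerbation ← the chronic hemorrhage event ← the dehydration episode.
Each of those chain origins has no stated cause.

the dehydration episode, the mild dehydration onset, the systemic dehydration exacerbation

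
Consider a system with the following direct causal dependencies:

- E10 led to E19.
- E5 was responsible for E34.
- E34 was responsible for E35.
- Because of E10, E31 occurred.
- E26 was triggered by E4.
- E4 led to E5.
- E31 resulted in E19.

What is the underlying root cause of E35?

E4

Tracing upstream from E35: E35 ← E34 ← E5 ← E4.
E4 has no stated cause, so it is the root.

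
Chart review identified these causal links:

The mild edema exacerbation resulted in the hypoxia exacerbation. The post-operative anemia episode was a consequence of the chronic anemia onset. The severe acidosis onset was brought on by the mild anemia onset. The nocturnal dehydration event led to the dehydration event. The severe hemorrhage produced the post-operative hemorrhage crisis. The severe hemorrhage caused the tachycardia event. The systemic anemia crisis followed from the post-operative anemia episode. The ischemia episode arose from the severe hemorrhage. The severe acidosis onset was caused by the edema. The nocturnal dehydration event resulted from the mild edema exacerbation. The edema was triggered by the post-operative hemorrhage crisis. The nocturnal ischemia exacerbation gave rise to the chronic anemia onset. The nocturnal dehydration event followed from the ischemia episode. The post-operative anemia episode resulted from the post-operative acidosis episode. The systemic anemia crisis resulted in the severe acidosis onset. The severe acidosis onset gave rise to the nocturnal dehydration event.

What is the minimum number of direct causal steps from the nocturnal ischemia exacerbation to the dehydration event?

Shortest chain: the nocturnal ischemia exacerbation → the chronic anemia onset → the post-operative anemia episode → the systemic anemia crisis → the severe acidosis onset → the nocturnal dehydration event → the dehydration event.

6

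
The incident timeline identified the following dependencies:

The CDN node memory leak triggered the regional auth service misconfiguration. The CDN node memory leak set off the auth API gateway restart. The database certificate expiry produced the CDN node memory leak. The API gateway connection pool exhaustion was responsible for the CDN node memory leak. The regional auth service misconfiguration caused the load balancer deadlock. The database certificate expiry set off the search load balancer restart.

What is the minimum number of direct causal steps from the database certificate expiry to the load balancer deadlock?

Shortest chain: the database certificate expiry → the CDN node memory leak → the regional auth service misconfiguration → the load balancer deadlock.

3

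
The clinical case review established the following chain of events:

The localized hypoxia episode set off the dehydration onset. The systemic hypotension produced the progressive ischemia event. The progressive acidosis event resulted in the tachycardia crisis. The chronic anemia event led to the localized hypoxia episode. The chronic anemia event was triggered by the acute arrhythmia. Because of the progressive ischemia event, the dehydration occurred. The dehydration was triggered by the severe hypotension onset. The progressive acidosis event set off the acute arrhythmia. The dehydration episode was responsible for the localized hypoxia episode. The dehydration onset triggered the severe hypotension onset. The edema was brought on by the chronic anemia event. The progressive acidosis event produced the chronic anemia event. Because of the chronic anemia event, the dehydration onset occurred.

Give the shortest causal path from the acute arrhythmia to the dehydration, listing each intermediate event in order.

the acute arrhythmia → the chronic anemia event → the dehydration onset → the severe hypotension onset → the dehydration

the acute arrhythmia → the chronic anemia event
the chronic anemia event → the dehydration onset
the dehydration onset → the severe hypotension onset
the severe hypotension onset → the dehydration
Length: 4 steps.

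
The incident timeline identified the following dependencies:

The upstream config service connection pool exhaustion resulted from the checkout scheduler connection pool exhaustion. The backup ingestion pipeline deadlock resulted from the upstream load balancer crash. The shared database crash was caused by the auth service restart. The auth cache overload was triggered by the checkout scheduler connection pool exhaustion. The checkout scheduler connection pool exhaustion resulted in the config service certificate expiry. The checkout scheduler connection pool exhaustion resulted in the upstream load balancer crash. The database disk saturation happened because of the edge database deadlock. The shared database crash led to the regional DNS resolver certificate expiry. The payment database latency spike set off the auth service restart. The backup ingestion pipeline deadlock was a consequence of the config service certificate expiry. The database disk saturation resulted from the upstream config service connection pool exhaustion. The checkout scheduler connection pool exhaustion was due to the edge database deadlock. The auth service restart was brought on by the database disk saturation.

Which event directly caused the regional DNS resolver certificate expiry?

Upstream contributors include the edge database deadlock, the checkout scheduler connection pool exhaustion, the payment database latency spike, the upstream config service connection pool exhaustion, the database disk saturation, the auth service restart, but only the shared database crash feeds directly into the regional DNS resolver certificate expiry.

the shared database crash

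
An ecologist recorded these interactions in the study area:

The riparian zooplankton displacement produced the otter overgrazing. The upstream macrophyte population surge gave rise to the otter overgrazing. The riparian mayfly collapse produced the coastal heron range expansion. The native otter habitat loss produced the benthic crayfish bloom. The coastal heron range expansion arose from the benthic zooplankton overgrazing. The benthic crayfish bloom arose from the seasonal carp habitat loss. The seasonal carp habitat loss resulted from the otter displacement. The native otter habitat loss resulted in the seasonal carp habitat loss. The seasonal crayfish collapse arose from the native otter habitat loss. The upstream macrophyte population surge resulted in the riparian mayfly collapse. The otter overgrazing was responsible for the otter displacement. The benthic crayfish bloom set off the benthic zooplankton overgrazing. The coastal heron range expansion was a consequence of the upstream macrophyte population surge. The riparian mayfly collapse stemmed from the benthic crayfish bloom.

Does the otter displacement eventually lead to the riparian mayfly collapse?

Yes

There is a causal chain: the otter displacement → the seasonal carp habitat loss → the benthic crayfish bloom → the riparian mayfly collapse.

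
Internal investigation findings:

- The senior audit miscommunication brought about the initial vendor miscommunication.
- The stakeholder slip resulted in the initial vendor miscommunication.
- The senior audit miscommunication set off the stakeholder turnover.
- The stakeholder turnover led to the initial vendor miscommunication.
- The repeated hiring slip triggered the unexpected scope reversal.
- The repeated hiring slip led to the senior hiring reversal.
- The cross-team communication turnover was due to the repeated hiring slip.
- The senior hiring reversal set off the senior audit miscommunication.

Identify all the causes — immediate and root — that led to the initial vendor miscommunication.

the repeated hiring slip, the senior audit miscommunication, the senior hiring reversal, the stakeholder slip, the stakeholder turnover

Immediate causes of the initial vendor miscommunication: the senior audit miscommunication, the stakeholder turnover, the stakeholder slip.
Further upstream: the repeated hiring slip, the senior hiring reversal.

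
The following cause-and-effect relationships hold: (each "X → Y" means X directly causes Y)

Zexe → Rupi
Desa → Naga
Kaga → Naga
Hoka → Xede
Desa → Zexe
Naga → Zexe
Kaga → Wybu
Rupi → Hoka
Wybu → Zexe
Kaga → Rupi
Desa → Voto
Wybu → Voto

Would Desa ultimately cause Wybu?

No

Desa leads to Naga, Zexe, Rupi, Hoka, Voto, Xede; Wybu is not among them.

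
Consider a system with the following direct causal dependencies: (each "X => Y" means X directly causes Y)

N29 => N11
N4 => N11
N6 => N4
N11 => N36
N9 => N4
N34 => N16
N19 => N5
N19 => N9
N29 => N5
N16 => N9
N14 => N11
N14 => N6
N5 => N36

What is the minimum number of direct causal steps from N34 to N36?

Shortest chain: N34 → N16 → N9 → N4 → N11 → N36.

5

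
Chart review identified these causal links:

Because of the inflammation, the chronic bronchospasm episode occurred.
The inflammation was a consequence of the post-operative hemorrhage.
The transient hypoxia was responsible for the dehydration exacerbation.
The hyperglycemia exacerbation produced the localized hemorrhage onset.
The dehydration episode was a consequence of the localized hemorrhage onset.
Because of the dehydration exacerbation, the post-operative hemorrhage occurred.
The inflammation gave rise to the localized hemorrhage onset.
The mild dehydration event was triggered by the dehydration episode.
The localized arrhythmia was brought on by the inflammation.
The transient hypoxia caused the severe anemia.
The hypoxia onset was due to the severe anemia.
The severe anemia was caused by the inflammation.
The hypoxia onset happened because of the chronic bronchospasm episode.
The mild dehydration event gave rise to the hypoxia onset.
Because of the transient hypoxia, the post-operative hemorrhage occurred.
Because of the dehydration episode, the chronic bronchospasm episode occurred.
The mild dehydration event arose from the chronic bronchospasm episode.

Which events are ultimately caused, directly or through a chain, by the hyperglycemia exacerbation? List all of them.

Direct effects: the localized hemorrhage onset.
2 steps out: the dehydration episode.
3 steps out: the chronic bronchospasm episode, the mild dehydration event.
4 steps out: the hypoxia onset.
Not reachable from it: the transient hypoxia, the dehydration exacerbation, the post-operative hemorrhage, the inflammation, the localized arrhythmia, the severe anemia.

the chronic bronchospasm episode, the dehydration episode, the hypoxia onset, the localized hemorrhage onset, the mild dehydration event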